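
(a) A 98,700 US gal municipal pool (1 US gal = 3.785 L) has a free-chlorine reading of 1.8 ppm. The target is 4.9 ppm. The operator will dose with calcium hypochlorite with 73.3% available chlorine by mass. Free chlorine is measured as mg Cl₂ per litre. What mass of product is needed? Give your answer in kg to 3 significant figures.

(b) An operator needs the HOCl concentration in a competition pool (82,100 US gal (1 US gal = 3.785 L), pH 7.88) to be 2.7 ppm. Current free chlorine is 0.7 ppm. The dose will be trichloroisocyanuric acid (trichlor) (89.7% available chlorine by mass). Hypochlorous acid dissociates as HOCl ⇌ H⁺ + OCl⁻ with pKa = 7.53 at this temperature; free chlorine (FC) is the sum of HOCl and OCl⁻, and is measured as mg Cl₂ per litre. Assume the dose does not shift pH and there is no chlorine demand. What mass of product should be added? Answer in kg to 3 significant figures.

(a) 1.58 kg; (b) 2.79 kg

(a) Volume: 98,700 US gal × 3.785 L/gal = 373,580 L.
(a) Chlorine deficit: 4.9 − 1.8 = 3.1 ppm = 3.1 mg/L as Cl₂.
(a) Cl₂ equivalent needed: 3.1 mg/L × 373,580 L = 1,158,000 mg = 1158 g.
(a) Product at 73.3% available chlorine: 1158 / 0.733 = 1580 g.

(b) Volume: 82,100 US gal × 3.785 L/gal = 310,748 L.
(b) [OCl⁻]/[HOCl] = 10^(pH − pKa) = 10^(7.88 − 7.53) = 2.239; fraction as HOCl = 1/(1 + 2.239) = 0.3088.
(b) Free chlorine required for 2.7 ppm HOCl: 2.7 / 0.3088 = 8.745 ppm.
(b) FC to add: 8.745 − 0.7 = 8.045 mg/L as Cl₂.
(b) Cl₂ equivalent: 8.045 mg/L × 310,748 L = 2500 g.
(b) Product at 89.7% available Cl: 2500 / 0.897 = 2787 g.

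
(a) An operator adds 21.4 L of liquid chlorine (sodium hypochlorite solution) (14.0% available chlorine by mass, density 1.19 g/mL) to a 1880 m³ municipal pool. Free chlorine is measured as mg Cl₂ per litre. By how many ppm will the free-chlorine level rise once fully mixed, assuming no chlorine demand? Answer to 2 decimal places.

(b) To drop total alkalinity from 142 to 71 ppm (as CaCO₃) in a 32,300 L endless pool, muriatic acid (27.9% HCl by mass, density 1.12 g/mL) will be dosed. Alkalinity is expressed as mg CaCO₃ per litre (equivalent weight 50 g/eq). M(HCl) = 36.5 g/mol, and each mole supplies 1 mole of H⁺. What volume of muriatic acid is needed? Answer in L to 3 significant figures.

(a) Volume: 1880 m³ = 1,880,000 L.
(a) Mass of solution: 21.4 L × 1000 mL/L × 1.19 g/mL = 25,470 g.
(a) Available chlorine delivered: 25,470 g × 0.14 = 3565 g as Cl₂.
(a) Concentration rise: 3565 g / 1,880,000 L = 1.896 mg/L = 1.90 ppm.

(b) Alkalinity to neutralize: (142 − 71) = 71 mg/L as CaCO₃ × 32,300 L = 2293 g as CaCO₃.
(b) Equivalents of H⁺ required: 2293 ÷ 50 g/eq = 45.87 eq = 45.87 mol HCl.
(b) Mass of HCl: 45.87 × 36.5 = 1674 g.
(b) Mass of 27.9% solution: 1674 / 0.279 = 6000 g.
(b) Volume: 6000 g ÷ 1.12 g/mL = 5357 mL.

(a) 1.90 ppm; (b) 5.36 L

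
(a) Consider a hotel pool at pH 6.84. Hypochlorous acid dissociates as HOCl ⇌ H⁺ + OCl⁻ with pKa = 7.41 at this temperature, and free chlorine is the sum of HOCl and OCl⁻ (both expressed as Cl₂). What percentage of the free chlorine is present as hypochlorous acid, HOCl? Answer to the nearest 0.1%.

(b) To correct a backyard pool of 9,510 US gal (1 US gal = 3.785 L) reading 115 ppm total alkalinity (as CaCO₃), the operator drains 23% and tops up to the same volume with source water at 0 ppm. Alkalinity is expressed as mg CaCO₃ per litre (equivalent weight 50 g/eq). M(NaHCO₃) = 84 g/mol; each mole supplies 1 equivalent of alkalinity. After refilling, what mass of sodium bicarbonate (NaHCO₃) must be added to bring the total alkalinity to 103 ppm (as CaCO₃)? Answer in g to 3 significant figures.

(a) 78.8%; (b) 874 g

(a) [OCl⁻]/[HOCl] = 10^(pH − pKa) = 10^(6.84 − 7.41) = 10^-0.57 = 0.2692.
(a) Fraction as HOCl = 1 / (1 + 0.2692) = 0.7879.

(b) Volume: 9,510 US gal × 3.785 L/gal = 35,995 L.
(b) After draining 23% and refilling: 115 × 0.77 + 0 × 0.23 = 88.55 ppm.
(b) Deficit to target: 103 − 88.55 = 14.45 mg/L.
(b) As CaCO₃: 14.45 mg/L × 35,995 L = 520.1 g; ÷ 50 g/eq ÷ 1 = 10.4 mol NaHCO₃.
(b) Mass: 10.4 × 84 = 873.8 g.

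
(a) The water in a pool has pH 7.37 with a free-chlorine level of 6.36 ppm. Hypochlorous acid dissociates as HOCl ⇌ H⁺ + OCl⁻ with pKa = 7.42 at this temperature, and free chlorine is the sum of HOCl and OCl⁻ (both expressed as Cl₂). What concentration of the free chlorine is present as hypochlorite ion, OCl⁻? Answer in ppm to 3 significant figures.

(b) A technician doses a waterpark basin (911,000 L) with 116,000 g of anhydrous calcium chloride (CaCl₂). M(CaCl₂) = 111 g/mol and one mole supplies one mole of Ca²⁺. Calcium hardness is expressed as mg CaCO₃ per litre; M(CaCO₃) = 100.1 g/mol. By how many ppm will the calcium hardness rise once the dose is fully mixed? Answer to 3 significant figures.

(a) [OCl⁻]/[HOCl] = 10^(pH − pKa) = 10^(7.37 − 7.42) = 10^-0.05 = 0.8913.
(a) Fraction as HOCl = 1 / (1 + 0.8913) = 0.5288.
(a) OCl⁻ = (1 − 0.5288) × 6.36 ppm = 2.997 ppm.

(b) Moles of Ca²⁺: 116,000 g ÷ 111 g/mol = 1045 mol.
(b) As CaCO₃: 1045 mol × 100.1 g/mol = 104,600 g.
(b) Rise: 104,600 g / 911,000 L × 1000 = 114.8 mg/L.

(a) 3.00 ppm; (b) 115 ppm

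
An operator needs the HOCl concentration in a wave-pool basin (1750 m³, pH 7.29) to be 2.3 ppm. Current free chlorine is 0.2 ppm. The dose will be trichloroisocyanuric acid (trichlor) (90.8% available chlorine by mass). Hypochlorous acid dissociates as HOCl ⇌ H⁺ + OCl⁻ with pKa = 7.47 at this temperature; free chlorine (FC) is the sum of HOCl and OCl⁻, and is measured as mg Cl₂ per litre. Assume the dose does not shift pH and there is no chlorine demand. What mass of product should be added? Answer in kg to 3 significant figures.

6.98 kg

Volume: 1750 m³ = 1,750,000 L.
[OCl⁻]/[HOCl] = 10^(pH − pKa) = 10^(7.29 − 7.47) = 0.6607; fraction as HOCl = 1/(1 + 0.6607) = 0.6022.
Free chlorine required for 2.3 ppm HOCl: 2.3 / 0.6022 = 3.82 ppm.
FC to add: 3.82 − 0.2 = 3.62 mg/L as Cl₂.
Cl₂ equivalent: 3.62 mg/L × 1,750,000 L = 6334 g.
Product at 90.8% available Cl: 6334 / 0.908 = 6976 g.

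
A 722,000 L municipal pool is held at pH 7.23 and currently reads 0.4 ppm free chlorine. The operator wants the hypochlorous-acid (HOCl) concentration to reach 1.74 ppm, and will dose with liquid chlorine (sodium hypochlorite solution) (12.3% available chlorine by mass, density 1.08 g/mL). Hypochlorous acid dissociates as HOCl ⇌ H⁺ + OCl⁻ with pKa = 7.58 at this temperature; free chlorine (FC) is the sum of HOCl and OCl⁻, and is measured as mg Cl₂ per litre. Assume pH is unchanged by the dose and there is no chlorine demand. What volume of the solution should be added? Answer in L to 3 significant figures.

[OCl⁻]/[HOCl] = 10^(pH − pKa) = 10^(7.23 − 7.58) = 0.4467; fraction as HOCl = 1/(1 + 0.4467) = 0.6912.
Free chlorine required for 1.74 ppm HOCl: 1.74 / 0.6912 = 2.517 ppm.
FC to add: 2.517 − 0.4 = 2.117 mg/L as Cl₂.
Cl₂ equivalent: 2.117 mg/L × 722,000 L = 1529 g.
Product at 12.3% available Cl: 1529 / 0.123 = 12,430 g.
Volume: 12,430 g ÷ 1.08 g/mL = 11,510 mL.

11.5 L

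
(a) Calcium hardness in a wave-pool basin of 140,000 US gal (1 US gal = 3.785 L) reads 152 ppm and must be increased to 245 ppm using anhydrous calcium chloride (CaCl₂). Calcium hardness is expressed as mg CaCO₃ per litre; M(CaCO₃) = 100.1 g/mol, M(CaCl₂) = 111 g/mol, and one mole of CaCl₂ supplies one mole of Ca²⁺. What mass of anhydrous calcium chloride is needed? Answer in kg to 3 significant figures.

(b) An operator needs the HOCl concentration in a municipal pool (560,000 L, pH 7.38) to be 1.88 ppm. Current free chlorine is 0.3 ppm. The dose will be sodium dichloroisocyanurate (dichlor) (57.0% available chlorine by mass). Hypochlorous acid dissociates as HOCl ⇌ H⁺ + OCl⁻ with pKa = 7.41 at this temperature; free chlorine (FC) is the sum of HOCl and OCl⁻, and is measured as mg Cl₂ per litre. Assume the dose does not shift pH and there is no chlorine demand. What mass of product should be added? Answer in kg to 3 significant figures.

(a) Volume: 140,000 US gal × 3.785 L/gal = 529,900 L.
(a) Hardness to add: (245 − 152) = 93 mg/L as CaCO₃ × 529,900 L = 49,280 g as CaCO₃.
(a) Moles of Ca²⁺ (1 mol Ca²⁺ ≡ 1 mol CaCO₃): 49,280 / 100.1 g/mol = 492.3 mol.
(a) Mass of CaCl₂: 492.3 × 111 = 54,650 g.

(b) [OCl⁻]/[HOCl] = 10^(pH − pKa) = 10^(7.38 − 7.41) = 0.9333; fraction as HOCl = 1/(1 + 0.9333) = 0.5173.
(b) Free chlorine required for 1.88 ppm HOCl: 1.88 / 0.5173 = 3.635 ppm.
(b) FC to add: 3.635 − 0.3 = 3.335 mg/L as Cl₂.
(b) Cl₂ equivalent: 3.335 mg/L × 560,000 L = 1867 g.
(b) Product at 57.0% available Cl: 1867 / 0.57 = 3276 g.

(a) 54.6 kg; (b) 3.28 kg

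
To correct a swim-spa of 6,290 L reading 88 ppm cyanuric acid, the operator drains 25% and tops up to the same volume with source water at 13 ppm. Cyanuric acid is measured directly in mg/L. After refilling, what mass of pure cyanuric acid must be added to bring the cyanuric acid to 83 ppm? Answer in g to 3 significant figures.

86.5 g

After draining 25% and refilling: 88 × 0.75 + 13 × 0.25 = 69.25 ppm.
Deficit to target: 83 − 69.25 = 13.75 mg/L.
Mass: 13.75 mg/L × 6,290 L = 86.49 g cyanuric acid.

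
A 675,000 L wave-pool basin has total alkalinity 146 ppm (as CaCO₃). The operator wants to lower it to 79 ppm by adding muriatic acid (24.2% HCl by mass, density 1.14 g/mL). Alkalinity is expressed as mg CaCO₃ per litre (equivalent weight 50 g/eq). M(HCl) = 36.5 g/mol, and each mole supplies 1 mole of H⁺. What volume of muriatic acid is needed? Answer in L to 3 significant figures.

120 L

Alkalinity to neutralize: (146 − 79) = 67 mg/L as CaCO₃ × 675,000 L = 45,220 g as CaCO₃.
Equivalents of H⁺ required: 45,220 ÷ 50 g/eq = 904.5 eq = 904.5 mol HCl.
Mass of HCl: 904.5 × 36.5 = 33,010 g.
Mass of 24.2% solution: 33,010 / 0.242 = 136,400 g.
Volume: 136,400 g ÷ 1.14 g/mL = 119,700 mL.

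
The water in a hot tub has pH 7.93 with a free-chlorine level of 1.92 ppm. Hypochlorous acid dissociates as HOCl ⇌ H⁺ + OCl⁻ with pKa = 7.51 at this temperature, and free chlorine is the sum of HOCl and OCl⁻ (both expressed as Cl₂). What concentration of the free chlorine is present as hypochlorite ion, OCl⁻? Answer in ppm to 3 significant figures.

[OCl⁻]/[HOCl] = 10^(pH − pKa) = 10^(7.93 − 7.51) = 10^0.42 = 2.63.
Fraction as HOCl = 1 / (1 + 2.63) = 0.2755.
OCl⁻ = (1 − 0.2755) × 1.92 ppm = 1.391 ppm.

1.39 ppm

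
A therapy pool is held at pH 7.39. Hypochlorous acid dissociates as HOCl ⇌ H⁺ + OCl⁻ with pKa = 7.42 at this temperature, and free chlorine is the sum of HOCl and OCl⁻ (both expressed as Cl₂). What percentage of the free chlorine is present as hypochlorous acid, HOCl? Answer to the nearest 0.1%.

51.7%

[OCl⁻]/[HOCl] = 10^(pH − pKa) = 10^(7.39 − 7.42) = 10^-0.03 = 0.9333.
Fraction as HOCl = 1 / (1 + 0.9333) = 0.5173.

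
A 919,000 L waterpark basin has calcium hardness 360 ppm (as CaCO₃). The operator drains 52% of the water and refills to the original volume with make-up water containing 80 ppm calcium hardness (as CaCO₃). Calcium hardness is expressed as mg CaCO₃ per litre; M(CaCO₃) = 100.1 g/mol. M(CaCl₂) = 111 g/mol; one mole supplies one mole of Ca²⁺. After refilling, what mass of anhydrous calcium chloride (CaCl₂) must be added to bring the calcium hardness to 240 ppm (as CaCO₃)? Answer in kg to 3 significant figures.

After draining 52% and refilling: 360 × 0.48 + 80 × 0.52 = 214.4 ppm.
Deficit to target: 240 − 214.4 = 25.6 mg/L.
As CaCO₃: 25.6 mg/L × 919,000 L = 23,530 g; ÷ 100.1 = 235 mol Ca²⁺.
Mass: 235 × 111 = 26,090 g.

26.1 kg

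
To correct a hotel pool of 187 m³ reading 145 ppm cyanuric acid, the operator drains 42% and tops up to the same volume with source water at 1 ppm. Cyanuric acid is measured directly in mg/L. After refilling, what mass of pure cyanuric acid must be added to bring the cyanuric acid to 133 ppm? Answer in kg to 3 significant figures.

9.07 kg

Volume: 187 m³ = 187,000 L.
After draining 42% and refilling: 145 × 0.58 + 1 × 0.42 = 84.52 ppm.
Deficit to target: 133 − 84.52 = 48.48 mg/L.
Mass: 48.48 mg/L × 187,000 L = 9066 g cyanuric acid.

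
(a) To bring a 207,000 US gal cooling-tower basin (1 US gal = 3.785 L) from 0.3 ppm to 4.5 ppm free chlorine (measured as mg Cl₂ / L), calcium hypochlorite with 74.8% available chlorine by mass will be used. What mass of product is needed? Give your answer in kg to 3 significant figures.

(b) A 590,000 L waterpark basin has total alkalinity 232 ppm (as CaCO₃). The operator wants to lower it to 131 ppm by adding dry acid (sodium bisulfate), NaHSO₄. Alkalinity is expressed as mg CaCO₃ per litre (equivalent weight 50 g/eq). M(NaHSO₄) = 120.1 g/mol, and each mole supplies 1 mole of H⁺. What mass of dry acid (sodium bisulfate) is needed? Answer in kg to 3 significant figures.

(a) 4.40 kg; (b) 143 kg

(a) Volume: 207,000 US gal × 3.785 L/gal = 783,495 L.
(a) Chlorine deficit: 4.5 − 0.3 = 4.2 ppm = 4.2 mg/L as Cl₂.
(a) Cl₂ equivalent needed: 4.2 mg/L × 783,495 L = 3,291,000 mg = 3291 g.
(a) Product at 74.8% available chlorine: 3291 / 0.748 = 4399 g.

(b) Alkalinity to neutralize: (232 − 131) = 101 mg/L as CaCO₃ × 590,000 L = 59,590 g as CaCO₃.
(b) Equivalents of H⁺ required: 59,590 ÷ 50 g/eq = 1192 eq = 1192 mol NaHSO₄.
(b) Mass of NaHSO₄: 1192 × 120.1 = 143,100 g.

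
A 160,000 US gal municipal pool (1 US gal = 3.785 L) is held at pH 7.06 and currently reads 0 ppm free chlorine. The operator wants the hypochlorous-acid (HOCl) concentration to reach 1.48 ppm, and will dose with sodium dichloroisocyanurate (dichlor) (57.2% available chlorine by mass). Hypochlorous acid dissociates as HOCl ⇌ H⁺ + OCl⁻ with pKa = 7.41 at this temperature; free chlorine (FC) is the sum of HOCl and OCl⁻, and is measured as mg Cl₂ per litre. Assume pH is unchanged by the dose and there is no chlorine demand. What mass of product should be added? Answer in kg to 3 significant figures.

2.27 kg

Volume: 160,000 US gal × 3.785 L/gal = 605,600 L.
[OCl⁻]/[HOCl] = 10^(pH − pKa) = 10^(7.06 − 7.41) = 0.4467; fraction as HOCl = 1/(1 + 0.4467) = 0.6912.
Free chlorine required for 1.48 ppm HOCl: 1.48 / 0.6912 = 2.141 ppm.
FC to add: 2.141 − 0 = 2.141 mg/L as Cl₂.
Cl₂ equivalent: 2.141 mg/L × 605,600 L = 1297 g.
Product at 57.2% available Cl: 1297 / 0.572 = 2267 g.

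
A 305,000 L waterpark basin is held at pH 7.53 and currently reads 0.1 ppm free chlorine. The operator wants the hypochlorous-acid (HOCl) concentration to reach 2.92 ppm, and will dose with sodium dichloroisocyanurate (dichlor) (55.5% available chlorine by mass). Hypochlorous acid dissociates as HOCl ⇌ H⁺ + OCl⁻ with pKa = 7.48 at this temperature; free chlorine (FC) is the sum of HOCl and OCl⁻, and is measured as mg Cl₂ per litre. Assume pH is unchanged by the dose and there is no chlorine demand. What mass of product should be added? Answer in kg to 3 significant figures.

3.35 kg

[OCl⁻]/[HOCl] = 10^(pH − pKa) = 10^(7.53 − 7.48) = 1.122; fraction as HOCl = 1/(1 + 1.122) = 0.4712.
Free chlorine required for 2.92 ppm HOCl: 2.92 / 0.4712 = 6.196 ppm.
FC to add: 6.196 − 0.1 = 6.096 mg/L as Cl₂.
Cl₂ equivalent: 6.096 mg/L × 305,000 L = 1859 g.
Product at 55.5% available Cl: 1859 / 0.555 = 3350 g.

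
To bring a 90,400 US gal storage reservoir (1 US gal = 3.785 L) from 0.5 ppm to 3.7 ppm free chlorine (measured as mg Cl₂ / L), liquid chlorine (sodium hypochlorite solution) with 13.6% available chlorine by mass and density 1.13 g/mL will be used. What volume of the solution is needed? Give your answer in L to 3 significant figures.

Volume: 90,400 US gal × 3.785 L/gal = 342,164 L.
Chlorine deficit: 3.7 − 0.5 = 3.2 ppm = 3.2 mg/L as Cl₂.
Cl₂ equivalent needed: 3.2 mg/L × 342,164 L = 1,095,000 mg = 1095 g.
Product at 13.6% available chlorine: 1095 / 0.136 = 8051 g.
Volume at density 1.13 g/mL: 8051 g ÷ 1.13 g/mL = 7125 mL.

7.12 L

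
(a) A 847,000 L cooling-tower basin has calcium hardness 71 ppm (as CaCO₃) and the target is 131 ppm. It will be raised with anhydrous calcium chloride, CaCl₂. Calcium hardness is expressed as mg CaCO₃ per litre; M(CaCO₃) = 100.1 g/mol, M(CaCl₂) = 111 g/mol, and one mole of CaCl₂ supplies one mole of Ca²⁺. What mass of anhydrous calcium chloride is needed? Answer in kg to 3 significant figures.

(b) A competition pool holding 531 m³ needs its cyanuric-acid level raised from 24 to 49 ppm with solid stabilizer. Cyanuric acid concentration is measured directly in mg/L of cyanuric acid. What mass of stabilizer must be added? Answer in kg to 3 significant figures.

(a) 56.4 kg; (b) 13.3 kg

(a) Hardness to add: (131 − 71) = 60 mg/L as CaCO₃ × 847,000 L = 50,820 g as CaCO₃.
(a) Moles of Ca²⁺ (1 mol Ca²⁺ ≡ 1 mol CaCO₃): 50,820 / 100.1 g/mol = 507.7 mol.
(a) Mass of CaCl₂: 507.7 × 111 = 56,350 g.

(b) Volume: 531 m³ = 531,000 L.
(b) CYA to add: (49 − 24) = 25 mg/L × 531,000 L = 13,280 g cyanuric acid.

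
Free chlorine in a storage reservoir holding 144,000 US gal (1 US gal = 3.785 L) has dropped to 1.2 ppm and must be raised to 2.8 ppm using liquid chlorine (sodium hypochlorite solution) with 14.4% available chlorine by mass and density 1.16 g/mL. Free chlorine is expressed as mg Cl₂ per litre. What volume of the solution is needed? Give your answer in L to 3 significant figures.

5.22 L

Volume: 144,000 US gal × 3.785 L/gal = 545,040 L.
Chlorine deficit: 2.8 − 1.2 = 1.6 ppm = 1.6 mg/L as Cl₂.
Cl₂ equivalent needed: 1.6 mg/L × 545,040 L = 872,100 mg = 872.1 g.
Product at 14.4% available chlorine: 872.1 / 0.144 = 6056 g.
Volume at density 1.16 g/mL: 6056 g ÷ 1.16 g/mL = 5221 mL.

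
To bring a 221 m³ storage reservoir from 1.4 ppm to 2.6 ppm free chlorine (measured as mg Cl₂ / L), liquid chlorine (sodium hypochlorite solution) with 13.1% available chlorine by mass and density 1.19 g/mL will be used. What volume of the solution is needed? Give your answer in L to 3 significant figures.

Volume: 221 m³ = 221,000 L.
Chlorine deficit: 2.6 − 1.4 = 1.2 ppm = 1.2 mg/L as Cl₂.
Cl₂ equivalent needed: 1.2 mg/L × 221,000 L = 265,200 mg = 265.2 g.
Product at 13.1% available chlorine: 265.2 / 0.131 = 2024 g.
Volume at density 1.19 g/mL: 2024 g ÷ 1.19 g/mL = 1701 mL.

1.70 L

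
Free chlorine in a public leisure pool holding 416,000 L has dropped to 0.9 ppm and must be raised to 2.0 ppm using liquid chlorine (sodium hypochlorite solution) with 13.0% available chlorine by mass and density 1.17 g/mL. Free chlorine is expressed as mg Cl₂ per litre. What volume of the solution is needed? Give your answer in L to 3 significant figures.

3.01 L

Chlorine deficit: 2.0 − 0.9 = 1.1 ppm = 1.1 mg/L as Cl₂.
Cl₂ equivalent needed: 1.1 mg/L × 416,000 L = 457,600 mg = 457.6 g.
Product at 13.0% available chlorine: 457.6 / 0.13 = 3520 g.
Volume at density 1.17 g/mL: 3520 g ÷ 1.17 g/mL = 3009 mL.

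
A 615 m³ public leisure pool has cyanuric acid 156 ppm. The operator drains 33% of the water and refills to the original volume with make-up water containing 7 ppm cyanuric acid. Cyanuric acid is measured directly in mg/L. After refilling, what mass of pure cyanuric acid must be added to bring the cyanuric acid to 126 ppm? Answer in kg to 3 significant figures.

11.8 kg

Volume: 615 m³ = 615,000 L.
After draining 33% and refilling: 156 × 0.67 + 7 × 0.33 = 106.83 ppm.
Deficit to target: 126 − 106.83 = 19.17 mg/L.
Mass: 19.17 mg/L × 615,000 L = 11,790 g cyanuric acid.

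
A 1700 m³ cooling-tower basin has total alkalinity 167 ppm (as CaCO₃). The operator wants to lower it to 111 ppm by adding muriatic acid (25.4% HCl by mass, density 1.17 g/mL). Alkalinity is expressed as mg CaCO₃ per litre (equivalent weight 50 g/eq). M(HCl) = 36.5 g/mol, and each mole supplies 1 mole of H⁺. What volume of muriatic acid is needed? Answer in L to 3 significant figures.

Volume: 1700 m³ = 1,700,000 L.
Alkalinity to neutralize: (167 − 111) = 56 mg/L as CaCO₃ × 1,700,000 L = 95,200 g as CaCO₃.
Equivalents of H⁺ required: 95,200 ÷ 50 g/eq = 1904 eq = 1904 mol HCl.
Mass of HCl: 1904 × 36.5 = 69,500 g.
Mass of 25.4% solution: 69,500 / 0.254 = 273,600 g.
Volume: 273,600 g ÷ 1.17 g/mL = 233,900 mL.

234 L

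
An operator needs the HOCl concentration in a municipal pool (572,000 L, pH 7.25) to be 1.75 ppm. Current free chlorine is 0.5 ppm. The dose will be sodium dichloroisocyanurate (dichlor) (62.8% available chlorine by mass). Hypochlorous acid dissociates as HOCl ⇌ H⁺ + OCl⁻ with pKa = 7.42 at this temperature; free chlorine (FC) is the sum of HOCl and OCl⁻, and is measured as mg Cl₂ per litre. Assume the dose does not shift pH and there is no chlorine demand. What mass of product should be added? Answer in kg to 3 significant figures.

2.22 kg

[OCl⁻]/[HOCl] = 10^(pH − pKa) = 10^(7.25 − 7.42) = 0.6761; fraction as HOCl = 1/(1 + 0.6761) = 0.5966.
Free chlorine required for 1.75 ppm HOCl: 1.75 / 0.5966 = 2.933 ppm.
FC to add: 2.933 − 0.5 = 2.433 mg/L as Cl₂.
Cl₂ equivalent: 2.433 mg/L × 572,000 L = 1392 g.
Product at 62.8% available Cl: 1392 / 0.628 = 2216 g.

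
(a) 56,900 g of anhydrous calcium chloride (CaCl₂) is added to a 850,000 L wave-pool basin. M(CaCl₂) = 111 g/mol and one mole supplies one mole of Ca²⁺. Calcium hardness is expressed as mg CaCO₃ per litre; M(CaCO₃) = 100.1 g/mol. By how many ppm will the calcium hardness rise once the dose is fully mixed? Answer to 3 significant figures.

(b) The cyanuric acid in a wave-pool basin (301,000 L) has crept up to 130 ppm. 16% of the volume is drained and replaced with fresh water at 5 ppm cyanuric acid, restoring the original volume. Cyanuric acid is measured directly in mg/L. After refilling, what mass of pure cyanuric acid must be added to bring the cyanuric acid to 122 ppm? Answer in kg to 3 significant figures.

(a) Moles of Ca²⁺: 56,900 g ÷ 111 g/mol = 512.6 mol.
(a) As CaCO₃: 512.6 mol × 100.1 g/mol = 51,310 g.
(a) Rise: 51,310 g / 850,000 L × 1000 = 60.37 mg/L.

(b) After draining 16% and refilling: 130 × 0.84 + 5 × 0.16 = 110 ppm.
(b) Deficit to target: 122 − 110 = 12 mg/L.
(b) Mass: 12 mg/L × 301,000 L = 3612 g cyanuric acid.

(a) 60.4 ppm; (b) 3.61 kg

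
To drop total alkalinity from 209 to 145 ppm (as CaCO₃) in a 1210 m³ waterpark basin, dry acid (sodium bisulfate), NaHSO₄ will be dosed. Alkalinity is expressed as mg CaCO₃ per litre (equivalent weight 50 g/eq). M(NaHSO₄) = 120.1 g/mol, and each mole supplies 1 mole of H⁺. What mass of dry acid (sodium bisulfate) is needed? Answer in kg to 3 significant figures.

Volume: 1210 m³ = 1,210,000 L.
Alkalinity to neutralize: (209 − 145) = 64 mg/L as CaCO₃ × 1,210,000 L = 77,440 g as CaCO₃.
Equivalents of H⁺ required: 77,440 ÷ 50 g/eq = 1549 eq = 1549 mol NaHSO₄.
Mass of NaHSO₄: 1549 × 120.1 = 186,000 g.

186 kg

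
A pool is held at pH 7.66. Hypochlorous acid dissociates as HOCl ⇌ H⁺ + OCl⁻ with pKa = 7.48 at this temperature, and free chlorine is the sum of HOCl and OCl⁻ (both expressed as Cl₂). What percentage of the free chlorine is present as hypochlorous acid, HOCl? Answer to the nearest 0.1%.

39.8%

[OCl⁻]/[HOCl] = 10^(pH − pKa) = 10^(7.66 − 7.48) = 10^0.18 = 1.514.
Fraction as HOCl = 1 / (1 + 1.514) = 0.3978.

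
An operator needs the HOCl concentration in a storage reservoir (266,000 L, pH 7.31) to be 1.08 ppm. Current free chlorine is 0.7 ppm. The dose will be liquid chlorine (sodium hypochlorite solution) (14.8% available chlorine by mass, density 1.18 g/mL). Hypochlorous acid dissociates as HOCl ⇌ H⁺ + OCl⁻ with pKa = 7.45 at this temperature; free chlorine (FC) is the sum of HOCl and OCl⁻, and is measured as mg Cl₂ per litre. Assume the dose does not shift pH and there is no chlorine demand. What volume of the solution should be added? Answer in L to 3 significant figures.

[OCl⁻]/[HOCl] = 10^(pH − pKa) = 10^(7.31 − 7.45) = 0.7244; fraction as HOCl = 1/(1 + 0.7244) = 0.5799.
Free chlorine required for 1.08 ppm HOCl: 1.08 / 0.5799 = 1.862 ppm.
FC to add: 1.862 − 0.7 = 1.162 mg/L as Cl₂.
Cl₂ equivalent: 1.162 mg/L × 266,000 L = 309.2 g.
Product at 14.8% available Cl: 309.2 / 0.148 = 2089 g.
Volume: 2089 g ÷ 1.18 g/mL = 1770 mL.

1.77 L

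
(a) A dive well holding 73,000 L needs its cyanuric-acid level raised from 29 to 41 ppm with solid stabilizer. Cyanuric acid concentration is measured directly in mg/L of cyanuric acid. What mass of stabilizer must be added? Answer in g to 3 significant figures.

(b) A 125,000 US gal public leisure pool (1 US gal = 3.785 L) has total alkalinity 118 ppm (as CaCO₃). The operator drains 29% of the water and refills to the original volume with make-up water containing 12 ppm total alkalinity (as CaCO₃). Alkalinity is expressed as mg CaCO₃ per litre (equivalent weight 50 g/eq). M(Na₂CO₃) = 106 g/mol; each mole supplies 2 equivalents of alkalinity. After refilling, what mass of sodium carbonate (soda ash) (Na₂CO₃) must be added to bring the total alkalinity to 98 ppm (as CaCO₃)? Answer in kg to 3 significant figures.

(a) 876 g; (b) 5.39 kg

(a) CYA to add: (41 − 29) = 12 mg/L × 73,000 L = 876 g cyanuric acid.

(b) Volume: 125,000 US gal × 3.785 L/gal = 473,125 L.
(b) After draining 29% and refilling: 118 × 0.71 + 12 × 0.29 = 87.26 ppm.
(b) Deficit to target: 98 − 87.26 = 10.74 mg/L.
(b) As CaCO₃: 10.74 mg/L × 473,125 L = 5081 g; ÷ 50 g/eq ÷ 2 = 50.81 mol Na₂CO₃.
(b) Mass: 50.81 × 106 = 5386 g.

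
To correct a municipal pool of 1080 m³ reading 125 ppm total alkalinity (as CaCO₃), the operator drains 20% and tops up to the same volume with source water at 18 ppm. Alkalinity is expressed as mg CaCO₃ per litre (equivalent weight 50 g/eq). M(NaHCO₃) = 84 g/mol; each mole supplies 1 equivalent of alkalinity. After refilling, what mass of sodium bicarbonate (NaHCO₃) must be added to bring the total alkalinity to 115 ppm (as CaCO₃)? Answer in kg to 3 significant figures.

20.7 kg

Volume: 1080 m³ = 1,080,000 L.
After draining 20% and refilling: 125 × 0.80 + 18 × 0.20 = 103.6 ppm.
Deficit to target: 115 − 103.6 = 11.4 mg/L.
As CaCO₃: 11.4 mg/L × 1,080,000 L = 12,310 g; ÷ 50 g/eq ÷ 1 = 246.2 mol NaHCO₃.
Mass: 246.2 × 84 = 20,680 g.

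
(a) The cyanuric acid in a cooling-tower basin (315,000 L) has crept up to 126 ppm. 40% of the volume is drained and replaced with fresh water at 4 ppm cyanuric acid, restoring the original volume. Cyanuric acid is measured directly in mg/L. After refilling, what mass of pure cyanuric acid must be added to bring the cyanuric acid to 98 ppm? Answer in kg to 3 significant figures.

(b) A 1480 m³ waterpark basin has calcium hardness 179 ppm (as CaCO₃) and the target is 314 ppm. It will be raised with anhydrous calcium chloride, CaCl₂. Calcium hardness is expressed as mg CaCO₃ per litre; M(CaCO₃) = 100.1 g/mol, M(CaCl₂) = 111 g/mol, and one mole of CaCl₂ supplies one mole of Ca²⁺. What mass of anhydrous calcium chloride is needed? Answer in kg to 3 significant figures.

(a) After draining 40% and refilling: 126 × 0.60 + 4 × 0.40 = 77.2 ppm.
(a) Deficit to target: 98 − 77.2 = 20.8 mg/L.
(a) Mass: 20.8 mg/L × 315,000 L = 6552 g cyanuric acid.

(b) Volume: 1480 m³ = 1,480,000 L.
(b) Hardness to add: (314 − 179) = 135 mg/L as CaCO₃ × 1,480,000 L = 199,800 g as CaCO₃.
(b) Moles of Ca²⁺ (1 mol Ca²⁺ ≡ 1 mol CaCO₃): 199,800 / 100.1 g/mol = 1996 mol.
(b) Mass of CaCl₂: 1996 × 111 = 221,600 g.

(a) 6.55 kg; (b) 222 kg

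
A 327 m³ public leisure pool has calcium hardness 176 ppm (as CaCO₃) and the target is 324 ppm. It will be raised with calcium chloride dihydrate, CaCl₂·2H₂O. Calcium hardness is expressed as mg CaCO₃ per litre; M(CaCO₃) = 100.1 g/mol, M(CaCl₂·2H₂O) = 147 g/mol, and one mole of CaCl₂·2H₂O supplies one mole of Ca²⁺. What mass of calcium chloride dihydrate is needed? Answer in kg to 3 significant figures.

Volume: 327 m³ = 327,000 L.
Hardness to add: (324 − 176) = 148 mg/L as CaCO₃ × 327,000 L = 48,400 g as CaCO₃.
Moles of Ca²⁺ (1 mol Ca²⁺ ≡ 1 mol CaCO₃): 48,400 / 100.1 g/mol = 483.5 mol.
Mass of CaCl₂·2H₂O: 483.5 × 147 = 71,070 g.

71.1 kg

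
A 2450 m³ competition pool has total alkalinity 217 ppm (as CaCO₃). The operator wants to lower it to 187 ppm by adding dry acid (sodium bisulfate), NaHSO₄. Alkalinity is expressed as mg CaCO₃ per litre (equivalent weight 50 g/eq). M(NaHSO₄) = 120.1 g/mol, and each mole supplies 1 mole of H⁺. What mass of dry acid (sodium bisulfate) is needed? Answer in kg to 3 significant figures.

177 kg

Volume: 2450 m³ = 2,450,000 L.
Alkalinity to neutralize: (217 − 187) = 30 mg/L as CaCO₃ × 2,450,000 L = 73,500 g as CaCO₃.
Equivalents of H⁺ required: 73,500 ÷ 50 g/eq = 1470 eq = 1470 mol NaHSO₄.
Mass of NaHSO₄: 1470 × 120.1 = 176,500 g.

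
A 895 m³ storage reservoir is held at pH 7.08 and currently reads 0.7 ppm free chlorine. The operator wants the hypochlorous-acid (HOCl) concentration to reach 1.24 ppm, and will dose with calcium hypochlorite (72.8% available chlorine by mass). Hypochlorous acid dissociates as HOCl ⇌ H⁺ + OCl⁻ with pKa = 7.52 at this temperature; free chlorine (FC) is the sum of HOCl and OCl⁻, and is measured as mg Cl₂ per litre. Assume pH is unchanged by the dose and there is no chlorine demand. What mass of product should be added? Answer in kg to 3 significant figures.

Volume: 895 m³ = 895,000 L.
[OCl⁻]/[HOCl] = 10^(pH − pKa) = 10^(7.08 − 7.52) = 0.3631; fraction as HOCl = 1/(1 + 0.3631) = 0.7336.
Free chlorine required for 1.24 ppm HOCl: 1.24 / 0.7336 = 1.69 ppm.
FC to add: 1.69 − 0.7 = 0.9902 mg/L as Cl₂.
Cl₂ equivalent: 0.9902 mg/L × 895,000 L = 886.2 g.
Product at 72.8% available Cl: 886.2 / 0.728 = 1217 g.

1.22 kg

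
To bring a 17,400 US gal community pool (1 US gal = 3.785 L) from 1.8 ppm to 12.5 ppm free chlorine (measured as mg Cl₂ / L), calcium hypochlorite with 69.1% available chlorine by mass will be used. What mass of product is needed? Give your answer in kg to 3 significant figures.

Volume: 17,400 US gal × 3.785 L/gal = 65,859 L.
Chlorine deficit: 12.5 − 1.8 = 10.7 ppm = 10.7 mg/L as Cl₂.
Cl₂ equivalent needed: 10.7 mg/L × 65,859 L = 704,700 mg = 704.7 g.
Product at 69.1% available chlorine: 704.7 / 0.691 = 1020 g.

1.02 kg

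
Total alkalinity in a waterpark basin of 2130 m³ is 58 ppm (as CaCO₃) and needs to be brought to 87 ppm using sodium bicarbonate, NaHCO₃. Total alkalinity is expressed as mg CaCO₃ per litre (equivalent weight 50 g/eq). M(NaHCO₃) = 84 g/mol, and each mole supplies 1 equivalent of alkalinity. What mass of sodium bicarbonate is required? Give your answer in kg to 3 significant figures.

104 kg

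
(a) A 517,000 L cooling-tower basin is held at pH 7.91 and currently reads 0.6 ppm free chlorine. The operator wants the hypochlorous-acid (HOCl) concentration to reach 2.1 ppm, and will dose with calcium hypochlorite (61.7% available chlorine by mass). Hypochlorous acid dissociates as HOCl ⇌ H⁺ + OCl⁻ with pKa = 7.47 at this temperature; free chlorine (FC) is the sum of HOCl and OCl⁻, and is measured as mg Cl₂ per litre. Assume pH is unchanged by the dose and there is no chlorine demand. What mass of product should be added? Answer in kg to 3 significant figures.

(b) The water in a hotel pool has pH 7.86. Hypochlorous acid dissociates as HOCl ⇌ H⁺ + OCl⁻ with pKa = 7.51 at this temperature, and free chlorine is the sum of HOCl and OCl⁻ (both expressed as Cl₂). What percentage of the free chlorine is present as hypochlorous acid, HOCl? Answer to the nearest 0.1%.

(a) 6.10 kg; (b) 30.9%

(a) [OCl⁻]/[HOCl] = 10^(pH − pKa) = 10^(7.91 − 7.47) = 2.754; fraction as HOCl = 1/(1 + 2.754) = 0.2664.
(a) Free chlorine required for 2.1 ppm HOCl: 2.1 / 0.2664 = 7.884 ppm.
(a) FC to add: 7.884 − 0.6 = 7.284 mg/L as Cl₂.
(a) Cl₂ equivalent: 7.284 mg/L × 517,000 L = 3766 g.
(a) Product at 61.7% available Cl: 3766 / 0.617 = 6103 g.

(b) [OCl⁻]/[HOCl] = 10^(pH − pKa) = 10^(7.86 − 7.51) = 10^0.35 = 2.239.
(b) Fraction as HOCl = 1 / (1 + 2.239) = 0.3088.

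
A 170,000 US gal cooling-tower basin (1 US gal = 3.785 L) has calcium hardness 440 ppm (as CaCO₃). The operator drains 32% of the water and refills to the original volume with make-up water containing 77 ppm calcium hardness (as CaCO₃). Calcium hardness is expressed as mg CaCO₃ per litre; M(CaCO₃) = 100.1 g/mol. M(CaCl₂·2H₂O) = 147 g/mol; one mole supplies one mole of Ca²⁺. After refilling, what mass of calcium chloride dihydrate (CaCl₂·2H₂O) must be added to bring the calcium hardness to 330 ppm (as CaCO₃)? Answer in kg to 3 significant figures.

5.82 kg

Volume: 170,000 US gal × 3.785 L/gal = 643,450 L.
After draining 32% and refilling: 440 × 0.68 + 77 × 0.32 = 323.84 ppm.
Deficit to target: 330 − 323.84 = 6.16 mg/L.
As CaCO₃: 6.16 mg/L × 643,450 L = 3964 g; ÷ 100.1 = 39.6 mol Ca²⁺.
Mass: 39.6 × 147 = 5821 g.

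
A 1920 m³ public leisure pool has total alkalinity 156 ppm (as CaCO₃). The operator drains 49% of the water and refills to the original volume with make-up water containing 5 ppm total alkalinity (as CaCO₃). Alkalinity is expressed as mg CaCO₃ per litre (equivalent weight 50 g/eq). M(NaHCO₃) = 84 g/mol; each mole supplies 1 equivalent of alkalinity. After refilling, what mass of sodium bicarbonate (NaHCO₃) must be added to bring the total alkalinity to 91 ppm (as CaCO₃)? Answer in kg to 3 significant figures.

29.0 kg

Volume: 1920 m³ = 1,920,000 L.
After draining 49% and refilling: 156 × 0.51 + 5 × 0.49 = 82.01 ppm.
Deficit to target: 91 − 82.01 = 8.99 mg/L.
As CaCO₃: 8.99 mg/L × 1,920,000 L = 17,260 g; ÷ 50 g/eq ÷ 1 = 345.2 mol NaHCO₃.
Mass: 345.2 × 84 = 29,000 g.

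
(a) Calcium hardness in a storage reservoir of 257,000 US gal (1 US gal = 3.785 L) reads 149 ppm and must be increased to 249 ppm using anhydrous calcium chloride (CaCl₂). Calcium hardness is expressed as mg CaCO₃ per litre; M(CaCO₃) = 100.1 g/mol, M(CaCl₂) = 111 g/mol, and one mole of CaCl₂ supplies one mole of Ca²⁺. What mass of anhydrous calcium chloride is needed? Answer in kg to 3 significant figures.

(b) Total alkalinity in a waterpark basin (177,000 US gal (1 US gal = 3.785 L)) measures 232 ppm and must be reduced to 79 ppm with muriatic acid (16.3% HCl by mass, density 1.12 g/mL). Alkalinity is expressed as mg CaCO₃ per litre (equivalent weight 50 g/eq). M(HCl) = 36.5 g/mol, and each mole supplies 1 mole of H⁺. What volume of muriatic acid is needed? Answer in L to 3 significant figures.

(a) 108 kg; (b) 410 L

(a) Volume: 257,000 US gal × 3.785 L/gal = 972,745 L.
(a) Hardness to add: (249 − 149) = 100 mg/L as CaCO₃ × 972,745 L = 97,270 g as CaCO₃.
(a) Moles of Ca²⁺ (1 mol Ca²⁺ ≡ 1 mol CaCO₃): 97,270 / 100.1 g/mol = 971.8 mol.
(a) Mass of CaCl₂: 971.8 × 111 = 107,900 g.

(b) Volume: 177,000 US gal × 3.785 L/gal = 669,945 L.
(b) Alkalinity to neutralize: (232 − 79) = 153 mg/L as CaCO₃ × 669,945 L = 102,500 g as CaCO₃.
(b) Equivalents of H⁺ required: 102,500 ÷ 50 g/eq = 2050 eq = 2050 mol HCl.
(b) Mass of HCl: 2050 × 36.5 = 74,830 g.
(b) Mass of 16.3% solution: 74,830 / 0.163 = 459,100 g.
(b) Volume: 459,100 g ÷ 1.12 g/mL = 409,900 mL.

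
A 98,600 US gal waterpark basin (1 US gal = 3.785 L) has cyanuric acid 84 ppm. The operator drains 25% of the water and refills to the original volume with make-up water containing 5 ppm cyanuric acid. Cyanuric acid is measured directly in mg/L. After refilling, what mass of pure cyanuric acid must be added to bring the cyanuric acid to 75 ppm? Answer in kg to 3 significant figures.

Volume: 98,600 US gal × 3.785 L/gal = 373,201 L.
After draining 25% and refilling: 84 × 0.75 + 5 × 0.25 = 64.25 ppm.
Deficit to target: 75 − 64.25 = 10.75 mg/L.
Mass: 10.75 mg/L × 373,201 L = 4012 g cyanuric acid.

4.01 kg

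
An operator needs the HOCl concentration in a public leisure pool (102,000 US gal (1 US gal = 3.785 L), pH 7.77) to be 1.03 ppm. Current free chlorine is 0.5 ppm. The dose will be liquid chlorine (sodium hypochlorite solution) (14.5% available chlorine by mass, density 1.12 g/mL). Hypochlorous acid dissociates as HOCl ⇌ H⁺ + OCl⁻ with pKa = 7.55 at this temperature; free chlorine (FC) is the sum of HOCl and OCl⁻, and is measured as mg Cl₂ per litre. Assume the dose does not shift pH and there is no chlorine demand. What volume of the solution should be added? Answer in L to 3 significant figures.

Volume: 102,000 US gal × 3.785 L/gal = 386,070 L.
[OCl⁻]/[HOCl] = 10^(pH − pKa) = 10^(7.77 − 7.55) = 1.66; fraction as HOCl = 1/(1 + 1.66) = 0.376.
Free chlorine required for 1.03 ppm HOCl: 1.03 / 0.376 = 2.739 ppm.
FC to add: 2.739 − 0.5 = 2.239 mg/L as Cl₂.
Cl₂ equivalent: 2.239 mg/L × 386,070 L = 864.6 g.
Product at 14.5% available Cl: 864.6 / 0.145 = 5962 g.
Volume: 5962 g ÷ 1.12 g/mL = 5324 mL.

5.32 L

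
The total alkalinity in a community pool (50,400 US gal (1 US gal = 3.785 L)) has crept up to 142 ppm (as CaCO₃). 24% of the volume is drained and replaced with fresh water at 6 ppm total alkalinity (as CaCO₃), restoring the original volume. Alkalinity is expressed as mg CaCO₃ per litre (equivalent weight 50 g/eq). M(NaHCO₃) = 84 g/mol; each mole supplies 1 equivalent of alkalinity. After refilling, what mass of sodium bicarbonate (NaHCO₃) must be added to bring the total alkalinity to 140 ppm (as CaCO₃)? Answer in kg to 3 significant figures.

Volume: 50,400 US gal × 3.785 L/gal = 190,764 L.
After draining 24% and refilling: 142 × 0.76 + 6 × 0.24 = 109.36 ppm.
Deficit to target: 140 − 109.36 = 30.64 mg/L.
As CaCO₃: 30.64 mg/L × 190,764 L = 5845 g; ÷ 50 g/eq ÷ 1 = 116.9 mol NaHCO₃.
Mass: 116.9 × 84 = 9820 g.

9.82 kg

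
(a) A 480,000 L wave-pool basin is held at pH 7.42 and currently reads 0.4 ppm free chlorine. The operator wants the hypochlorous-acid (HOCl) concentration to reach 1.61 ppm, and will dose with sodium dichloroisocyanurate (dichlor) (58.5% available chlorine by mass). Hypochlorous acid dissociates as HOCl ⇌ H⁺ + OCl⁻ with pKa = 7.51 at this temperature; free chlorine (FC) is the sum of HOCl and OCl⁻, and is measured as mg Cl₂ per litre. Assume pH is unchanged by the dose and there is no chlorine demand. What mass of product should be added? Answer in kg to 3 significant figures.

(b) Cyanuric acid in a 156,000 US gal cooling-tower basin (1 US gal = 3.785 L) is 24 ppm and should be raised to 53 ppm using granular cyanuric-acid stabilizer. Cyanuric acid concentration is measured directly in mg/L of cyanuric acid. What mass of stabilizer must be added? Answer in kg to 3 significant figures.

(a) [OCl⁻]/[HOCl] = 10^(pH − pKa) = 10^(7.42 − 7.51) = 0.8128; fraction as HOCl = 1/(1 + 0.8128) = 0.5516.
(a) Free chlorine required for 1.61 ppm HOCl: 1.61 / 0.5516 = 2.919 ppm.
(a) FC to add: 2.919 − 0.4 = 2.519 mg/L as Cl₂.
(a) Cl₂ equivalent: 2.519 mg/L × 480,000 L = 1209 g.
(a) Product at 58.5% available Cl: 1209 / 0.585 = 2067 g.

(b) Volume: 156,000 US gal × 3.785 L/gal = 590,460 L.
(b) CYA to add: (53 − 24) = 29 mg/L × 590,460 L = 17,120 g cyanuric acid.

(a) 2.07 kg; (b) 17.1 kg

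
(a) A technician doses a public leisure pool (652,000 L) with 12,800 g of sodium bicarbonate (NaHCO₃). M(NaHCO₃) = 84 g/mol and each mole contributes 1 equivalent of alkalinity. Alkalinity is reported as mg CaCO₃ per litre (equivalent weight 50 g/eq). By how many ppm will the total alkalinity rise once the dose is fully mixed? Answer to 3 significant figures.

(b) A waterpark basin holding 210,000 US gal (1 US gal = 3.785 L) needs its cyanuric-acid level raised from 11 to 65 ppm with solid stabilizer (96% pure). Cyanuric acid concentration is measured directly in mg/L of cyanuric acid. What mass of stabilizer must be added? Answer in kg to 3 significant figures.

(a) 11.7 ppm; (b) 44.7 kg

(a) Moles of NaHCO₃: 12,800 g ÷ 84 g/mol = 152.4 mol → 152.4 eq of alkalinity.
(a) As CaCO₃: 152.4 eq × 50 g/eq = 7619 g.
(a) Rise: 7619 g / 652,000 L × 1000 = 11.69 mg/L.

(b) Volume: 210,000 US gal × 3.785 L/gal = 794,850 L.
(b) CYA to add: (65 − 11) = 54 mg/L × 794,850 L = 42,920 g cyanuric acid.
(b) At 96% purity: 42,920 / 0.96 = 44,710 g product.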